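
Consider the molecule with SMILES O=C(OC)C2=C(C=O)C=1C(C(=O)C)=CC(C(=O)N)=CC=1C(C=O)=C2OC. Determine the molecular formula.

C18H15NO7

Walk through each heavy atom and fill implicit hydrogens from standard valence (C 4, N 3, O 2, S 2, halogen 1):
  atom 1: O, bond orders sum to 2 (valence 2) → 0 H
  atom 2: C, bond orders sum to 4 (valence 4) → 0 H
  atom 3: O, bond orders sum to 2 (valence 2) → 0 H
  atom 4: C, bond orders sum to 1 (valence 4) → 3 H
  atom 5: C, bond orders sum to 4 (valence 4) → 0 H
  atom 6: C, bond orders sum to 4 (valence 4) → 0 H
  atom 7: C, bond orders sum to 3 (valence 4) → 1 H
  atom 8: O, bond orders sum to 2 (valence 2) → 0 H
  atom 9: C, bond orders sum to 4 (valence 4) → 0 H
  atom 10: C, bond orders sum to 4 (valence 4) → 0 H
  atom 11: C, bond orders sum to 4 (valence 4) → 0 H
  atom 12: O, bond orders sum to 2 (valence 2) → 0 H
  atom 13: C, bond orders sum to 1 (valence 4) → 3 H
  atom 14: C, bond orders sum to 3 (valence 4) → 1 H
  atom 15: C, bond orders sum to 4 (valence 4) → 0 H
  atom 16: C, bond orders sum to 4 (valence 4) → 0 H
  atom 17: O, bond orders sum to 2 (valence 2) → 0 H
  atom 18: N, bond orders sum to 1 (valence 3) → 2 H
  atom 19: C, bond orders sum to 3 (valence 4) → 1 H
  atom 20: C, bond orders sum to 4 (valence 4) → 0 H
  atom 21: C, bond orders sum to 4 (valence 4) → 0 H
  atom 22: C, bond orders sum to 3 (valence 4) → 1 H
  atom 23: O, bond orders sum to 2 (valence 2) → 0 H
  atom 24: C, bond orders sum to 4 (valence 4) → 0 H
  atom 25: O, bond orders sum to 2 (valence 2) → 0 H
  atom 26: C, bond orders sum to 1 (valence 4) → 3 H
Totals → C:18, H:15, N:1, O:7.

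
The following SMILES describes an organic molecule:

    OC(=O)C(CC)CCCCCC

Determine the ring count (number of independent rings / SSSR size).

0

In SMILES, each pair of matching ring-closure digits denotes one ring-closing bond; the number of such bonds equals the number of independent rings.
Ring-closure bonds here: 0.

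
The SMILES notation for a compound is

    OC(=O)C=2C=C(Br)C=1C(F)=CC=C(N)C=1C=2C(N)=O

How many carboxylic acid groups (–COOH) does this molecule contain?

1

The carboxylic acid motif appears at heavy-atom position 2 in the SMILES.
Other groups present: 1 amide, 1 primary amine.
Carboxylic acid count: 1.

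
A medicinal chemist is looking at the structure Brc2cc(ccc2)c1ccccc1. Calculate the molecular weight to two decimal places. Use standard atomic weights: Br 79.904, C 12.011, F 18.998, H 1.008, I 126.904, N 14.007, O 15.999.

233.11 g/mol

First, the molecular formula is C12H9Br (counting implicit H from valence).
  Br: 1 × 79.904 = 79.904
  C: 12 × 12.011 = 144.132
  H: 9 × 1.008 = 9.072
Sum: 1×79.904 + 12×12.011 + 9×1.008 = 233.108 → 233.11 g/mol.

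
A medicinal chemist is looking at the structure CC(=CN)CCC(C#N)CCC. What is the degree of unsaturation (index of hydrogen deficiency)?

Molecular formula: C10H18N2.
DoU = (2C + 2 + N − H − X) / 2, where X is the halogen count and O/S are ignored.
    = (2·10 + 2 + 2 − 18 − 0) / 2 = 6 / 2 = 3.

3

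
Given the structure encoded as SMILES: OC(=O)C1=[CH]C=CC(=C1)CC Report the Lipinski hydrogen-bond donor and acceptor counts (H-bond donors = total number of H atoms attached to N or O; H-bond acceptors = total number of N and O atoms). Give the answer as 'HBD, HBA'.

Donors: find every N or O and count the H atoms it carries.
  atom 1 (O): bond orders sum to 1 → 1 H
  atom 3 (O): bond orders sum to 2 → 0 H
Lipinski HBD = 1.
Acceptors: N atoms = 0, O atoms = 2 → HBA = 2.

1, 2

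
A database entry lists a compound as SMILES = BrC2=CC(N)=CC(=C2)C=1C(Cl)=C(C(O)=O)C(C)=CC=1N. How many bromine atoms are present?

1

Scan the SMILES for Br atoms (remember two-letter symbols like Cl and Br are single atoms).
Bromine count: 1.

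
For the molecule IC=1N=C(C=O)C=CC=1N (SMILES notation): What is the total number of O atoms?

Scan the SMILES for O atoms (remember two-letter symbols like Cl and Br are single atoms).
Oxygen count: 1.

1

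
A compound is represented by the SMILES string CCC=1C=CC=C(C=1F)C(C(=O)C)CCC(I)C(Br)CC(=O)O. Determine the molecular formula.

Walk through each heavy atom and fill implicit hydrogens from standard valence (C 4, N 3, O 2, S 2, halogen 1):
  atom 1: C, bond orders sum to 1 (valence 4) → 3 H
  atom 2: C, bond orders sum to 2 (valence 4) → 2 H
  atom 3: C, bond orders sum to 4 (valence 4) → 0 H
  atom 4: C, bond orders sum to 3 (valence 4) → 1 H
  atom 5: C, bond orders sum to 3 (valence 4) → 1 H
  atom 6: C, bond orders sum to 3 (valence 4) → 1 H
  atom 7: C, bond orders sum to 4 (valence 4) → 0 H
  atom 8: C, bond orders sum to 4 (valence 4) → 0 H
  atom 9: F (halogen, monovalent) → 0 H
  atom 10: C, bond orders sum to 3 (valence 4) → 1 H
  atom 11: C, bond orders sum to 4 (valence 4) → 0 H
  atom 12: O, bond orders sum to 2 (valence 2) → 0 H
  atom 13: C, bond orders sum to 1 (valence 4) → 3 H
  atom 14: C, bond orders sum to 2 (valence 4) → 2 H
  atom 15: C, bond orders sum to 2 (valence 4) → 2 H
  atom 16: C, bond orders sum to 3 (valence 4) → 1 H
  atom 17: I (halogen, monovalent) → 0 H
  atom 18: C, bond orders sum to 3 (valence 4) → 1 H
  atom 19: Br (halogen, monovalent) → 0 H
  atom 20: C, bond orders sum to 2 (valence 4) → 2 H
  atom 21: C, bond orders sum to 4 (valence 4) → 0 H
  atom 22: O, bond orders sum to 2 (valence 2) → 0 H
  atom 23: O, bond orders sum to 1 (valence 2) → 1 H
Totals → C:17, H:21, Br:1, F:1, I:1, O:3.
In Hill order: C17H21BrFIO3.

C17H21BrFIO3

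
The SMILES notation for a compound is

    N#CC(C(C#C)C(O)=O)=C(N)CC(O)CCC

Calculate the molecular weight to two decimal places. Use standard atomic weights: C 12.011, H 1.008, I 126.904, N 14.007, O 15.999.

First, the molecular formula is C12H16N2O3 (counting implicit H from valence).
  C: 12 × 12.011 = 144.132
  H: 16 × 1.008 = 16.128
  N: 2 × 14.007 = 28.014
  O: 3 × 15.999 = 47.997
Sum: 12×12.011 + 16×1.008 + 2×14.007 + 3×15.999 = 236.271 → 236.27 g/mol.

236.27 g/mol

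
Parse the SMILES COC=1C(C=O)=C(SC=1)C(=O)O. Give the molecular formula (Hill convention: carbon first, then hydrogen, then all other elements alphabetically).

Walk through each heavy atom and fill implicit hydrogens from standard valence (C 4, N 3, O 2, S 2, halogen 1):
  atom 1: C, bond orders sum to 1 (valence 4) → 3 H
  atom 2: O, bond orders sum to 2 (valence 2) → 0 H
  atom 3: C, bond orders sum to 4 (valence 4) → 0 H
  atom 4: C, bond orders sum to 4 (valence 4) → 0 H
  atom 5: C, bond orders sum to 3 (valence 4) → 1 H
  atom 6: O, bond orders sum to 2 (valence 2) → 0 H
  atom 7: C, bond orders sum to 4 (valence 4) → 0 H
  atom 8: S, bond orders sum to 2 (valence 2) → 0 H
  atom 9: C, bond orders sum to 3 (valence 4) → 1 H
  atom 10: C, bond orders sum to 4 (valence 4) → 0 H
  atom 11: O, bond orders sum to 2 (valence 2) → 0 H
  atom 12: O, bond orders sum to 1 (valence 2) → 1 H
Totals → C:7, H:6, O:4, S:1.

C7H6O4S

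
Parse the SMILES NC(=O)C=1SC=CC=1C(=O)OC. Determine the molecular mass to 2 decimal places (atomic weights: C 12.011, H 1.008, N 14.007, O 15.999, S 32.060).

185.20 g/mol

First, the molecular formula is C7H7NO3S (counting implicit H from valence).
  C: 7 × 12.011 = 84.077
  H: 7 × 1.008 = 7.056
  N: 1 × 14.007 = 14.007
  O: 3 × 15.999 = 47.997
  S: 1 × 32.060 = 32.060
Sum: 7×12.011 + 7×1.008 + 1×14.007 + 3×15.999 + 1×32.060 = 185.197 → 185.20 g/mol.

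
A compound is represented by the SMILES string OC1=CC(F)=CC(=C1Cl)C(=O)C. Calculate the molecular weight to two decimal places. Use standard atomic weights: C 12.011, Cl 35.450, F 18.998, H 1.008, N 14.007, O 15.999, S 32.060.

188.58 g/mol

First, the molecular formula is C8H6ClFO2 (counting implicit H from valence).
  C: 8 × 12.011 = 96.088
  Cl: 1 × 35.450 = 35.450
  F: 1 × 18.998 = 18.998
  H: 6 × 1.008 = 6.048
  O: 2 × 15.999 = 31.998
Sum: 8×12.011 + 1×35.450 + 1×18.998 + 6×1.008 + 2×15.999 = 188.582 → 188.58 g/mol.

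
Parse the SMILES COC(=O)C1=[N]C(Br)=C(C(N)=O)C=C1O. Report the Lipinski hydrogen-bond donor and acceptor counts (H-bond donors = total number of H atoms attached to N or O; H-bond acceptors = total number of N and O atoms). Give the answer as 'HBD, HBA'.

Donors: find every N or O and count the H atoms it carries.
  atom 2 (O): bond orders sum to 2 → 0 H
  atom 4 (O): bond orders sum to 2 → 0 H
  atom 6 (N): bond orders sum to 3 → 0 H
  atom 11 (N): bond orders sum to 1 → 2 H
  atom 12 (O): bond orders sum to 2 → 0 H
  atom 15 (O): bond orders sum to 1 → 1 H
Lipinski HBD = 3.
Acceptors: N atoms = 2, O atoms = 4 → HBA = 6.

3, 6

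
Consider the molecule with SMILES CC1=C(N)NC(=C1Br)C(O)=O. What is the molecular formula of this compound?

Walk through each heavy atom and fill implicit hydrogens from standard valence (C 4, N 3, O 2, S 2, halogen 1):
  atom 1: C, bond orders sum to 1 (valence 4) → 3 H
  atom 2: C, bond orders sum to 4 (valence 4) → 0 H
  atom 3: C, bond orders sum to 4 (valence 4) → 0 H
  atom 4: N, bond orders sum to 1 (valence 3) → 2 H
  atom 5: N, bond orders sum to 2 (valence 3) → 1 H
  atom 6: C, bond orders sum to 4 (valence 4) → 0 H
  atom 7: C, bond orders sum to 4 (valence 4) → 0 H
  atom 8: Br (halogen, monovalent) → 0 H
  atom 9: C, bond orders sum to 4 (valence 4) → 0 H
  atom 10: O, bond orders sum to 1 (valence 2) → 1 H
  atom 11: O, bond orders sum to 2 (valence 2) → 0 H
Totals → C:6, H:7, Br:1, N:2, O:2.

C6H7BrN2O2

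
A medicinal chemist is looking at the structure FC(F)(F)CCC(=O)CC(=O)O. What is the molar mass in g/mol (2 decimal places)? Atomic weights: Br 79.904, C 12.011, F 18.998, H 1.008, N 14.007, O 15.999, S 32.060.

First, the molecular formula is C6H7F3O3 (counting implicit H from valence).
  C: 6 × 12.011 = 72.066
  F: 3 × 18.998 = 56.994
  H: 7 × 1.008 = 7.056
  O: 3 × 15.999 = 47.997
Sum: 6×12.011 + 3×18.998 + 7×1.008 + 3×15.999 = 184.113 → 184.11 g/mol.

184.11 g/mol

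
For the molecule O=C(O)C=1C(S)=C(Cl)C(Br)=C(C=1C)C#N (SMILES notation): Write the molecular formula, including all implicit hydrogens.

Walk through each heavy atom and fill implicit hydrogens from standard valence (C 4, N 3, O 2, S 2, halogen 1):
  atom 1: O, bond orders sum to 2 (valence 2) → 0 H
  atom 2: C, bond orders sum to 4 (valence 4) → 0 H
  atom 3: O, bond orders sum to 1 (valence 2) → 1 H
  atom 4: C, bond orders sum to 4 (valence 4) → 0 H
  atom 5: C, bond orders sum to 4 (valence 4) → 0 H
  atom 6: S, bond orders sum to 1 (valence 2) → 1 H
  atom 7: C, bond orders sum to 4 (valence 4) → 0 H
  atom 8: Cl (halogen, monovalent) → 0 H
  atom 9: C, bond orders sum to 4 (valence 4) → 0 H
  atom 10: Br (halogen, monovalent) → 0 H
  atom 11: C, bond orders sum to 4 (valence 4) → 0 H
  atom 12: C, bond orders sum to 4 (valence 4) → 0 H
  atom 13: C, bond orders sum to 1 (valence 4) → 3 H
  atom 14: C, bond orders sum to 4 (valence 4) → 0 H
  atom 15: N, bond orders sum to 3 (valence 3) → 0 H
Totals → C:9, H:5, Br:1, Cl:1, N:1, O:2, S:1.

C9H5BrClNO2S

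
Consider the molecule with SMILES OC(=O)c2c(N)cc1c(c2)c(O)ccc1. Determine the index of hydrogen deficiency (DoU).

Molecular formula: C11H9NO3.
DoU = (2C + 2 + N − H − X) / 2, where X is the halogen count and O/S are ignored.
    = (2·11 + 2 + 1 − 9 − 0) / 2 = 16 / 2 = 8.

8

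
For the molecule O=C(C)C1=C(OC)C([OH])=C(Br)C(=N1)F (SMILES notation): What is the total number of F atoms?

1

Scan the SMILES for F atoms (remember two-letter symbols like Cl and Br are single atoms).
Fluorine count: 1.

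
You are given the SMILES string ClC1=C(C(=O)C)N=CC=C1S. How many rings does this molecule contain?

1

In SMILES, each pair of matching ring-closure digits denotes one ring-closing bond; the number of such bonds equals the number of independent rings.
Ring-closure bonds here: 1.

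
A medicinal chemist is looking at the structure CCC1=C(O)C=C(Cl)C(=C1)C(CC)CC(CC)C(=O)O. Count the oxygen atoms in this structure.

Scan the SMILES for O atoms (remember two-letter symbols like Cl and Br are single atoms).
Oxygen count: 3.

3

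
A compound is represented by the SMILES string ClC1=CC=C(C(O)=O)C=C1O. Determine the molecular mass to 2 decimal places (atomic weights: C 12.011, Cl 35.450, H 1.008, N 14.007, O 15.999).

172.56 g/mol

First, the molecular formula is C7H5ClO3 (counting implicit H from valence).
  C: 7 × 12.011 = 84.077
  Cl: 1 × 35.450 = 35.450
  H: 5 × 1.008 = 5.040
  O: 3 × 15.999 = 47.997
Sum: 7×12.011 + 1×35.450 + 5×1.008 + 3×15.999 = 172.564 → 172.56 g/mol.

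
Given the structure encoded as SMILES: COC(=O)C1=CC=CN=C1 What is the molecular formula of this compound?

Walk through each heavy atom and fill implicit hydrogens from standard valence (C 4, N 3, O 2, S 2, halogen 1):
  atom 1: C, bond orders sum to 1 (valence 4) → 3 H
  atom 2: O, bond orders sum to 2 (valence 2) → 0 H
  atom 3: C, bond orders sum to 4 (valence 4) → 0 H
  atom 4: O, bond orders sum to 2 (valence 2) → 0 H
  atom 5: C, bond orders sum to 4 (valence 4) → 0 H
  atom 6: C, bond orders sum to 3 (valence 4) → 1 H
  atom 7: C, bond orders sum to 3 (valence 4) → 1 H
  atom 8: C, bond orders sum to 3 (valence 4) → 1 H
  atom 9: N, bond orders sum to 3 (valence 3) → 0 H
  atom 10: C, bond orders sum to 3 (valence 4) → 1 H
Totals → C:7, H:7, N:1, O:2.

C7H7NO2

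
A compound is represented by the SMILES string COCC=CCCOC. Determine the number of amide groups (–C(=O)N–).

Scan the SMILES for the amide motif — none present.
Groups that are present: 1 alkene, 2 ether.

0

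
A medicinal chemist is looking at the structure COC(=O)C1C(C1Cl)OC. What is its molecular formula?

Walk through each heavy atom and fill implicit hydrogens from standard valence (C 4, N 3, O 2, S 2, halogen 1):
  atom 1: C, bond orders sum to 1 (valence 4) → 3 H
  atom 2: O, bond orders sum to 2 (valence 2) → 0 H
  atom 3: C, bond orders sum to 4 (valence 4) → 0 H
  atom 4: O, bond orders sum to 2 (valence 2) → 0 H
  atom 5: C, bond orders sum to 3 (valence 4) → 1 H
  atom 6: C, bond orders sum to 3 (valence 4) → 1 H
  atom 7: C, bond orders sum to 3 (valence 4) → 1 H
  atom 8: Cl (halogen, monovalent) → 0 H
  atom 9: O, bond orders sum to 2 (valence 2) → 0 H
  atom 10: C, bond orders sum to 1 (valence 4) → 3 H
Totals → C:6, H:9, Cl:1, O:3.
In Hill order: C6H9ClO3.

C6H9ClO3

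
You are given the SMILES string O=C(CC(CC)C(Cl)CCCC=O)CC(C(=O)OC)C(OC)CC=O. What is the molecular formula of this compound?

C18H29ClO6

Walk through each heavy atom and fill implicit hydrogens from standard valence (C 4, N 3, O 2, S 2, halogen 1):
  atom 1: O, bond orders sum to 2 (valence 2) → 0 H
  atom 2: C, bond orders sum to 4 (valence 4) → 0 H
  atom 3: C, bond orders sum to 2 (valence 4) → 2 H
  atom 4: C, bond orders sum to 3 (valence 4) → 1 H
  atom 5: C, bond orders sum to 2 (valence 4) → 2 H
  atom 6: C, bond orders sum to 1 (valence 4) → 3 H
  atom 7: C, bond orders sum to 3 (valence 4) → 1 H
  atom 8: Cl (halogen, monovalent) → 0 H
  atom 9: C, bond orders sum to 2 (valence 4) → 2 H
  atom 10: C, bond orders sum to 2 (valence 4) → 2 H
  atom 11: C, bond orders sum to 2 (valence 4) → 2 H
  atom 12: C, bond orders sum to 3 (valence 4) → 1 H
  atom 13: O, bond orders sum to 2 (valence 2) → 0 H
  atom 14: C, bond orders sum to 2 (valence 4) → 2 H
  atom 15: C, bond orders sum to 3 (valence 4) → 1 H
  atom 16: C, bond orders sum to 4 (valence 4) → 0 H
  atom 17: O, bond orders sum to 2 (valence 2) → 0 H
  atom 18: O, bond orders sum to 2 (valence 2) → 0 H
  atom 19: C, bond orders sum to 1 (valence 4) → 3 H
  atom 20: C, bond orders sum to 3 (valence 4) → 1 H
  atom 21: O, bond orders sum to 2 (valence 2) → 0 H
  atom 22: C, bond orders sum to 1 (valence 4) → 3 H
  atom 23: C, bond orders sum to 2 (valence 4) → 2 H
  atom 24: C, bond orders sum to 3 (valence 4) → 1 H
  atom 25: O, bond orders sum to 2 (valence 2) → 0 H
Totals → C:18, H:29, Cl:1, O:6.
In Hill order: C18H29ClO6.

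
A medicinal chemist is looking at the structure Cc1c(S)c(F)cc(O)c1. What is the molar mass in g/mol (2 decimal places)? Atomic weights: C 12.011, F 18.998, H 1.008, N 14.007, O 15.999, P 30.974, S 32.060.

158.19 g/mol

First, the molecular formula is C7H7FOS (counting implicit H from valence).
  C: 7 × 12.011 = 84.077
  F: 1 × 18.998 = 18.998
  H: 7 × 1.008 = 7.056
  O: 1 × 15.999 = 15.999
  S: 1 × 32.060 = 32.060
Sum: 7×12.011 + 1×18.998 + 7×1.008 + 1×15.999 + 1×32.060 = 158.190 → 158.19 g/mol.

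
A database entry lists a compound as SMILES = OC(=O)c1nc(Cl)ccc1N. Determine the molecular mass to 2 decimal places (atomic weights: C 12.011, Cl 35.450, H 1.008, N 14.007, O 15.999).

First, the molecular formula is C6H5ClN2O2 (counting implicit H from valence).
  C: 6 × 12.011 = 72.066
  Cl: 1 × 35.450 = 35.450
  H: 5 × 1.008 = 5.040
  N: 2 × 14.007 = 28.014
  O: 2 × 15.999 = 31.998
Sum: 6×12.011 + 1×35.450 + 5×1.008 + 2×14.007 + 2×15.999 = 172.568 → 172.57 g/mol.

172.57 g/mol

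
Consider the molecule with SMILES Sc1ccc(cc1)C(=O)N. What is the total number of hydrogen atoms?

Walk through each heavy atom and fill implicit hydrogens from standard valence (C 4, N 3, O 2, S 2, halogen 1); for lowercase aromatic atoms, an aromatic c carries 1 H when it has two neighbours and 0 H with three, and aromatic n carries 0 H:
  atom 1: S, bond orders sum to 1 (valence 2) → 1 H
  atom 2: aromatic c, 3 neighbours → 0 H
  atom 3: aromatic c, 2 neighbours → 1 H
  atom 4: aromatic c, 2 neighbours → 1 H
  atom 5: aromatic c, 3 neighbours → 0 H
  atom 6: aromatic c, 2 neighbours → 1 H
  atom 7: aromatic c, 2 neighbours → 1 H
  atom 8: C, bond orders sum to 4 (valence 4) → 0 H
  atom 9: O, bond orders sum to 2 (valence 2) → 0 H
  atom 10: N, bond orders sum to 1 (valence 3) → 2 H
Total hydrogens: 7.

7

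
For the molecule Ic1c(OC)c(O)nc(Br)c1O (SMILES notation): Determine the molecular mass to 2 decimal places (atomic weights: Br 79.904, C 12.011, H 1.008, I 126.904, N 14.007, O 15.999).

First, the molecular formula is C6H5BrINO3 (counting implicit H from valence).
  Br: 1 × 79.904 = 79.904
  C: 6 × 12.011 = 72.066
  H: 5 × 1.008 = 5.040
  I: 1 × 126.904 = 126.904
  N: 1 × 14.007 = 14.007
  O: 3 × 15.999 = 47.997
Sum: 1×79.904 + 6×12.011 + 5×1.008 + 1×126.904 + 1×14.007 + 3×15.999 = 345.918 → 345.92 g/mol.

345.92 g/mol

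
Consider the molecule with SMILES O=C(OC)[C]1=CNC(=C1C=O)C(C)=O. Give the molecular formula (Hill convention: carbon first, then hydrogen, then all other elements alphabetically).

Walk through each heavy atom and fill implicit hydrogens from standard valence (C 4, N 3, O 2, S 2, halogen 1):
  atom 1: O, bond orders sum to 2 (valence 2) → 0 H
  atom 2: C, bond orders sum to 4 (valence 4) → 0 H
  atom 3: O, bond orders sum to 2 (valence 2) → 0 H
  atom 4: C, bond orders sum to 1 (valence 4) → 3 H
  atom 5: C with explicit H count 0
  atom 6: C, bond orders sum to 3 (valence 4) → 1 H
  atom 7: N, bond orders sum to 2 (valence 3) → 1 H
  atom 8: C, bond orders sum to 4 (valence 4) → 0 H
  atom 9: C, bond orders sum to 4 (valence 4) → 0 H
  atom 10: C, bond orders sum to 3 (valence 4) → 1 H
  atom 11: O, bond orders sum to 2 (valence 2) → 0 H
  atom 12: C, bond orders sum to 4 (valence 4) → 0 H
  atom 13: C, bond orders sum to 1 (valence 4) → 3 H
  atom 14: O, bond orders sum to 2 (valence 2) → 0 H
Totals → C:9, H:9, N:1, O:4.
In Hill order: C9H9NO4.

C9H9NO4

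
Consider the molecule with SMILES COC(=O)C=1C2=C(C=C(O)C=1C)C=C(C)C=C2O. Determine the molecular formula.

C14H14O4

Walk through each heavy atom and fill implicit hydrogens from standard valence (C 4, N 3, O 2, S 2, halogen 1):
  atom 1: C, bond orders sum to 1 (valence 4) → 3 H
  atom 2: O, bond orders sum to 2 (valence 2) → 0 H
  atom 3: C, bond orders sum to 4 (valence 4) → 0 H
  atom 4: O, bond orders sum to 2 (valence 2) → 0 H
  atom 5: C, bond orders sum to 4 (valence 4) → 0 H
  atom 6: C, bond orders sum to 4 (valence 4) → 0 H
  atom 7: C, bond orders sum to 4 (valence 4) → 0 H
  atom 8: C, bond orders sum to 3 (valence 4) → 1 H
  atom 9: C, bond orders sum to 4 (valence 4) → 0 H
  atom 10: O, bond orders sum to 1 (valence 2) → 1 H
  atom 11: C, bond orders sum to 4 (valence 4) → 0 H
  atom 12: C, bond orders sum to 1 (valence 4) → 3 H
  atom 13: C, bond orders sum to 3 (valence 4) → 1 H
  atom 14: C, bond orders sum to 4 (valence 4) → 0 H
  atom 15: C, bond orders sum to 1 (valence 4) → 3 H
  atom 16: C, bond orders sum to 3 (valence 4) → 1 H
  atom 17: C, bond orders sum to 4 (valence 4) → 0 H
  atom 18: O, bond orders sum to 1 (valence 2) → 1 H
Totals → C:14, H:14, O:4.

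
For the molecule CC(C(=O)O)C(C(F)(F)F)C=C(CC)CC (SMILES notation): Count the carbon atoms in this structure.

11

Count every carbon token in the SMILES (each C, including those in ring-closure positions and inside branches).
Carbon count: 11.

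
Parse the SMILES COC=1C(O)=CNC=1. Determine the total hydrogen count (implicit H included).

7

Walk through each heavy atom and fill implicit hydrogens from standard valence (C 4, N 3, O 2, S 2, halogen 1):
  atom 1: C, bond orders sum to 1 (valence 4) → 3 H
  atom 2: O, bond orders sum to 2 (valence 2) → 0 H
  atom 3: C, bond orders sum to 4 (valence 4) → 0 H
  atom 4: C, bond orders sum to 4 (valence 4) → 0 H
  atom 5: O, bond orders sum to 1 (valence 2) → 1 H
  atom 6: C, bond orders sum to 3 (valence 4) → 1 H
  atom 7: N, bond orders sum to 2 (valence 3) → 1 H
  atom 8: C, bond orders sum to 3 (valence 4) → 1 H
Total hydrogens: 7.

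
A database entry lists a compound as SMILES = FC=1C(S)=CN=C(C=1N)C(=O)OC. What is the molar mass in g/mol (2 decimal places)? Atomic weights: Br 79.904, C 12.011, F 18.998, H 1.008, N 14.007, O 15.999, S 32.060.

202.20 g/mol

First, the molecular formula is C7H7FN2O2S (counting implicit H from valence).
  C: 7 × 12.011 = 84.077
  F: 1 × 18.998 = 18.998
  H: 7 × 1.008 = 7.056
  N: 2 × 14.007 = 28.014
  O: 2 × 15.999 = 31.998
  S: 1 × 32.060 = 32.060
Sum: 7×12.011 + 1×18.998 + 7×1.008 + 2×14.007 + 2×15.999 + 1×32.060 = 202.203 → 202.20 g/mol.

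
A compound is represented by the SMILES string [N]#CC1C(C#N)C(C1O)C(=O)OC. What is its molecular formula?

C8H8N2O3

Walk through each heavy atom and fill implicit hydrogens from standard valence (C 4, N 3, O 2, S 2, halogen 1):
  atom 1: N with explicit H count 0
  atom 2: C, bond orders sum to 4 (valence 4) → 0 H
  atom 3: C, bond orders sum to 3 (valence 4) → 1 H
  atom 4: C, bond orders sum to 3 (valence 4) → 1 H
  atom 5: C, bond orders sum to 4 (valence 4) → 0 H
  atom 6: N, bond orders sum to 3 (valence 3) → 0 H
  atom 7: C, bond orders sum to 3 (valence 4) → 1 H
  atom 8: C, bond orders sum to 3 (valence 4) → 1 H
  atom 9: O, bond orders sum to 1 (valence 2) → 1 H
  atom 10: C, bond orders sum to 4 (valence 4) → 0 H
  atom 11: O, bond orders sum to 2 (valence 2) → 0 H
  atom 12: O, bond orders sum to 2 (valence 2) → 0 H
  atom 13: C, bond orders sum to 1 (valence 4) → 3 H
Totals → C:8, H:8, N:2, O:3.
In Hill order: C8H8N2O3.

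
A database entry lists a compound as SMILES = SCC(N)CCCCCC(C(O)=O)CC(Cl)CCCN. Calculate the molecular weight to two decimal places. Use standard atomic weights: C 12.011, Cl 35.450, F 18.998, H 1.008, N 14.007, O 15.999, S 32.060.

First, the molecular formula is C14H29ClN2O2S (counting implicit H from valence).
  C: 14 × 12.011 = 168.154
  Cl: 1 × 35.450 = 35.450
  H: 29 × 1.008 = 29.232
  N: 2 × 14.007 = 28.014
  O: 2 × 15.999 = 31.998
  S: 1 × 32.060 = 32.060
Sum: 14×12.011 + 1×35.450 + 29×1.008 + 2×14.007 + 2×15.999 + 1×32.060 = 324.908 → 324.91 g/mol.

324.91 g/mol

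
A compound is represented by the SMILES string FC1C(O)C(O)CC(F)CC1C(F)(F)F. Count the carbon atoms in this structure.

Count every carbon token in the SMILES (each C, including those in ring-closure positions and inside branches).
Carbon count: 8.

8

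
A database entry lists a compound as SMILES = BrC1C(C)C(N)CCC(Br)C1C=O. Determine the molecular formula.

Walk through each heavy atom and fill implicit hydrogens from standard valence (C 4, N 3, O 2, S 2, halogen 1):
  atom 1: Br (halogen, monovalent) → 0 H
  atom 2: C, bond orders sum to 3 (valence 4) → 1 H
  atom 3: C, bond orders sum to 3 (valence 4) → 1 H
  atom 4: C, bond orders sum to 1 (valence 4) → 3 H
  atom 5: C, bond orders sum to 3 (valence 4) → 1 H
  atom 6: N, bond orders sum to 1 (valence 3) → 2 H
  atom 7: C, bond orders sum to 2 (valence 4) → 2 H
  atom 8: C, bond orders sum to 2 (valence 4) → 2 H
  atom 9: C, bond orders sum to 3 (valence 4) → 1 H
  atom 10: Br (halogen, monovalent) → 0 H
  atom 11: C, bond orders sum to 3 (valence 4) → 1 H
  atom 12: C, bond orders sum to 3 (valence 4) → 1 H
  atom 13: O, bond orders sum to 2 (valence 2) → 0 H
Totals → C:9, H:15, Br:2, N:1, O:1.
In Hill order: C9H15Br2NO.

C9H15Br2NO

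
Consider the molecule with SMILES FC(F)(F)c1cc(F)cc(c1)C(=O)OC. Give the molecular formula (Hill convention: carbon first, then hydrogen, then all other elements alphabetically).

C9H6F4O2

Walk through each heavy atom and fill implicit hydrogens from standard valence (C 4, N 3, O 2, S 2, halogen 1); for lowercase aromatic atoms, an aromatic c carries 1 H when it has two neighbours and 0 H with three, and aromatic n carries 0 H:
  atom 1: F (halogen, monovalent) → 0 H
  atom 2: C, bond orders sum to 4 (valence 4) → 0 H
  atom 3: F (halogen, monovalent) → 0 H
  atom 4: F (halogen, monovalent) → 0 H
  atom 5: aromatic c, 3 neighbours → 0 H
  atom 6: aromatic c, 2 neighbours → 1 H
  atom 7: aromatic c, 3 neighbours → 0 H
  atom 8: F (halogen, monovalent) → 0 H
  atom 9: aromatic c, 2 neighbours → 1 H
  atom 10: aromatic c, 3 neighbours → 0 H
  atom 11: aromatic c, 2 neighbours → 1 H
  atom 12: C, bond orders sum to 4 (valence 4) → 0 H
  atom 13: O, bond orders sum to 2 (valence 2) → 0 H
  atom 14: O, bond orders sum to 2 (valence 2) → 0 H
  atom 15: C, bond orders sum to 1 (valence 4) → 3 H
Totals → C:9, H:6, F:4, O:2.
In Hill order: C9H6F4O2.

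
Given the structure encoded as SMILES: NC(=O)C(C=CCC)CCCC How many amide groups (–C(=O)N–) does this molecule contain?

1

The amide motif appears at heavy-atom position 2 in the SMILES.
Other groups present: 1 alkene.
Amide count: 1.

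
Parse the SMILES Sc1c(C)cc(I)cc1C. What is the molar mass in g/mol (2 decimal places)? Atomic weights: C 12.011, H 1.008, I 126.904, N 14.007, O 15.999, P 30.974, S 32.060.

First, the molecular formula is C8H9IS (counting implicit H from valence).
  C: 8 × 12.011 = 96.088
  H: 9 × 1.008 = 9.072
  I: 1 × 126.904 = 126.904
  S: 1 × 32.060 = 32.060
Sum: 8×12.011 + 9×1.008 + 1×126.904 + 1×32.060 = 264.124 → 264.12 g/mol.

264.12 g/mol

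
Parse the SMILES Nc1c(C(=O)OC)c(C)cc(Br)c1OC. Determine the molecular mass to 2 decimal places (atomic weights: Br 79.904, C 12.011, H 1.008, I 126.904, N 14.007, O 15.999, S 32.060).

274.11 g/mol

First, the molecular formula is C10H12BrNO3 (counting implicit H from valence).
  Br: 1 × 79.904 = 79.904
  C: 10 × 12.011 = 120.110
  H: 12 × 1.008 = 12.096
  N: 1 × 14.007 = 14.007
  O: 3 × 15.999 = 47.997
Sum: 1×79.904 + 10×12.011 + 12×1.008 + 1×14.007 + 3×15.999 = 274.114 → 274.11 g/mol.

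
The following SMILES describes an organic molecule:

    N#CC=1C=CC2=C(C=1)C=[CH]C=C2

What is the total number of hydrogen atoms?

7

Walk through each heavy atom and fill implicit hydrogens from standard valence (C 4, N 3, O 2, S 2, halogen 1):
  atom 1: N, bond orders sum to 3 (valence 3) → 0 H
  atom 2: C, bond orders sum to 4 (valence 4) → 0 H
  atom 3: C, bond orders sum to 4 (valence 4) → 0 H
  atom 4: C, bond orders sum to 3 (valence 4) → 1 H
  atom 5: C, bond orders sum to 3 (valence 4) → 1 H
  atom 6: C, bond orders sum to 4 (valence 4) → 0 H
  atom 7: C, bond orders sum to 4 (valence 4) → 0 H
  atom 8: C, bond orders sum to 3 (valence 4) → 1 H
  atom 9: C, bond orders sum to 3 (valence 4) → 1 H
  atom 10: C with explicit H count 1
  atom 11: C, bond orders sum to 3 (valence 4) → 1 H
  atom 12: C, bond orders sum to 3 (valence 4) → 1 H
Total hydrogens: 7.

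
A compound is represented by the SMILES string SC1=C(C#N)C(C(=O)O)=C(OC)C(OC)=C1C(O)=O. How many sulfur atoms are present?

1

Scan the SMILES for S atoms (remember two-letter symbols like Cl and Br are single atoms).
Sulfur count: 1.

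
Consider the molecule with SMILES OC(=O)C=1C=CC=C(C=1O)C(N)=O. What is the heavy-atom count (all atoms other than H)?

Every atom symbol written in the SMILES (organic subset) is one heavy atom; implicit H are not written.
Heavy atoms by element → C:8, N:1, O:4.
Total: 13.

13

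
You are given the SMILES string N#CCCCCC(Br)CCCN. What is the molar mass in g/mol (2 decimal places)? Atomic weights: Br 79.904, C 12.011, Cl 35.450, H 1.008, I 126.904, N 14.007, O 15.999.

First, the molecular formula is C9H17BrN2 (counting implicit H from valence).
  Br: 1 × 79.904 = 79.904
  C: 9 × 12.011 = 108.099
  H: 17 × 1.008 = 17.136
  N: 2 × 14.007 = 28.014
Sum: 1×79.904 + 9×12.011 + 17×1.008 + 2×14.007 = 233.153 → 233.15 g/mol.

233.15 g/mol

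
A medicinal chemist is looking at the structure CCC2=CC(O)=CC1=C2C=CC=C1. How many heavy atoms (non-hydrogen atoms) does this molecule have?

Every atom symbol written in the SMILES (organic subset) is one heavy atom; implicit H are not written.
Heavy atoms by element → C:12, O:1.
Total: 13.

13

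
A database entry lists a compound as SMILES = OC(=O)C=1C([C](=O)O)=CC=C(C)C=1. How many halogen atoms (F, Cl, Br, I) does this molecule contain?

Scan the SMILES for the halogen motif — none present.
Groups that are present: 2 carboxylic acid.

0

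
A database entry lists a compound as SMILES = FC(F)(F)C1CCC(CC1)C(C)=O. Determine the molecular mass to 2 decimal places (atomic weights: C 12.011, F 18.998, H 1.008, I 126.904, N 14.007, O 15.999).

194.20 g/mol

First, the molecular formula is C9H13F3O (counting implicit H from valence).
  C: 9 × 12.011 = 108.099
  F: 3 × 18.998 = 56.994
  H: 13 × 1.008 = 13.104
  O: 1 × 15.999 = 15.999
Sum: 9×12.011 + 3×18.998 + 13×1.008 + 1×15.999 = 194.196 → 194.20 g/mol.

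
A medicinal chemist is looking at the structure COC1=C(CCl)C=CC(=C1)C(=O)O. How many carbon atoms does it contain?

9

Count every carbon token in the SMILES (each C, including those in ring-closure positions and inside branches).
Carbon count: 9.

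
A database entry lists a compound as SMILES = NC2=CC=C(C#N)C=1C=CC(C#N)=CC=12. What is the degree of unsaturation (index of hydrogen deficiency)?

Degree of unsaturation = (number of rings) + (number of π bonds).
Ring closures in the SMILES: 2.
π bonds: 5 double bonds (each 1 DoU), 2 triple bonds (each 2 DoU) → 9 DoU from unsaturation.
Total DoU = 2 + 9 = 11.

11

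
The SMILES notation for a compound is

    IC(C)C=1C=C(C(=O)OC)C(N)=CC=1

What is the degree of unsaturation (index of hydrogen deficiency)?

5

Molecular formula: C10H12INO2.
DoU = (2C + 2 + N − H − X) / 2, where X is the halogen count and O/S are ignored.
    = (2·10 + 2 + 1 − 12 − 1) / 2 = 10 / 2 = 5.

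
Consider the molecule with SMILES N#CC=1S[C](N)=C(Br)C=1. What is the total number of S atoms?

Scan the SMILES for S atoms (remember two-letter symbols like Cl and Br are single atoms).
Sulfur count: 1.

1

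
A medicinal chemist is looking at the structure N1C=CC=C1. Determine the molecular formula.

Walk through each heavy atom and fill implicit hydrogens from standard valence (C 4, N 3, O 2, S 2, halogen 1):
  atom 1: N, bond orders sum to 2 (valence 3) → 1 H
  atom 2: C, bond orders sum to 3 (valence 4) → 1 H
  atom 3: C, bond orders sum to 3 (valence 4) → 1 H
  atom 4: C, bond orders sum to 3 (valence 4) → 1 H
  atom 5: C, bond orders sum to 3 (valence 4) → 1 H
Totals → C:4, H:5, N:1.

C4H5N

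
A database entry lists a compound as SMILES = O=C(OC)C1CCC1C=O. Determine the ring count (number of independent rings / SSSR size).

1

In SMILES, each pair of matching ring-closure digits denotes one ring-closing bond; the number of such bonds equals the number of independent rings.
Ring-closure bonds here: 1.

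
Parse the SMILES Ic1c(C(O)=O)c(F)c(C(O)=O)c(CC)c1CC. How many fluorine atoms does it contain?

Scan the SMILES for F atoms (remember two-letter symbols like Cl and Br are single atoms).
Fluorine count: 1.

1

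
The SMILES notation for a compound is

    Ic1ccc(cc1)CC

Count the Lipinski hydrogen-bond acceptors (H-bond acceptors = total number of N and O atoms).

N atoms: 0; O atoms: 0.
Lipinski HBA = 0 + 0 = 0.

0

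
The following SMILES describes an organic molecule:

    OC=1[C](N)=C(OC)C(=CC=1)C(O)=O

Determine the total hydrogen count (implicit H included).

Walk through each heavy atom and fill implicit hydrogens from standard valence (C 4, N 3, O 2, S 2, halogen 1):
  atom 1: O, bond orders sum to 1 (valence 2) → 1 H
  atom 2: C, bond orders sum to 4 (valence 4) → 0 H
  atom 3: C with explicit H count 0
  atom 4: N, bond orders sum to 1 (valence 3) → 2 H
  atom 5: C, bond orders sum to 4 (valence 4) → 0 H
  atom 6: O, bond orders sum to 2 (valence 2) → 0 H
  atom 7: C, bond orders sum to 1 (valence 4) → 3 H
  atom 8: C, bond orders sum to 4 (valence 4) → 0 H
  atom 9: C, bond orders sum to 3 (valence 4) → 1 H
  atom 10: C, bond orders sum to 3 (valence 4) → 1 H
  atom 11: C, bond orders sum to 4 (valence 4) → 0 H
  atom 12: O, bond orders sum to 1 (valence 2) → 1 H
  atom 13: O, bond orders sum to 2 (valence 2) → 0 H
Total hydrogens: 9.

9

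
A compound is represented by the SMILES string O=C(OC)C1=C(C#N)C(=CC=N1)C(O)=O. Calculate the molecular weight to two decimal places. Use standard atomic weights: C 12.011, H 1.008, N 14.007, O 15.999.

First, the molecular formula is C9H6N2O4 (counting implicit H from valence).
  C: 9 × 12.011 = 108.099
  H: 6 × 1.008 = 6.048
  N: 2 × 14.007 = 28.014
  O: 4 × 15.999 = 63.996
Sum: 9×12.011 + 6×1.008 + 2×14.007 + 4×15.999 = 206.157 → 206.16 g/mol.

206.16 g/mol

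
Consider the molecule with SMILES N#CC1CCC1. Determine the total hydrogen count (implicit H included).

Walk through each heavy atom and fill implicit hydrogens from standard valence (C 4, N 3, O 2, S 2, halogen 1):
  atom 1: N, bond orders sum to 3 (valence 3) → 0 H
  atom 2: C, bond orders sum to 4 (valence 4) → 0 H
  atom 3: C, bond orders sum to 3 (valence 4) → 1 H
  atom 4: C, bond orders sum to 2 (valence 4) → 2 H
  atom 5: C, bond orders sum to 2 (valence 4) → 2 H
  atom 6: C, bond orders sum to 2 (valence 4) → 2 H
Total hydrogens: 7.

7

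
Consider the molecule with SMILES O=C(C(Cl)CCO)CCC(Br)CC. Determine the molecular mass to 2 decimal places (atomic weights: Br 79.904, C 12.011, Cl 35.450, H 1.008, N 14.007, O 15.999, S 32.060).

First, the molecular formula is C9H16BrClO2 (counting implicit H from valence).
  Br: 1 × 79.904 = 79.904
  C: 9 × 12.011 = 108.099
  Cl: 1 × 35.450 = 35.450
  H: 16 × 1.008 = 16.128
  O: 2 × 15.999 = 31.998
Sum: 1×79.904 + 9×12.011 + 1×35.450 + 16×1.008 + 2×15.999 = 271.579 → 271.58 g/mol.

271.58 g/mol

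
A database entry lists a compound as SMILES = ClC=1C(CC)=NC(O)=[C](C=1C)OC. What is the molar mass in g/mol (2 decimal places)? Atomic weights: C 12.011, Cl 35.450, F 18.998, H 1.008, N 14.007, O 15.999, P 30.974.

201.65 g/mol

First, the molecular formula is C9H12ClNO2 (counting implicit H from valence).
  C: 9 × 12.011 = 108.099
  Cl: 1 × 35.450 = 35.450
  H: 12 × 1.008 = 12.096
  N: 1 × 14.007 = 14.007
  O: 2 × 15.999 = 31.998
Sum: 9×12.011 + 1×35.450 + 12×1.008 + 1×14.007 + 2×15.999 = 201.650 → 201.65 g/mol.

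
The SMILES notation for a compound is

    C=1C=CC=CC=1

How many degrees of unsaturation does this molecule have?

Molecular formula: C6H6.
DoU = (2C + 2 + N − H − X) / 2, where X is the halogen count and O/S are ignored.
    = (2·6 + 2 + 0 − 6 − 0) / 2 = 8 / 2 = 4.

4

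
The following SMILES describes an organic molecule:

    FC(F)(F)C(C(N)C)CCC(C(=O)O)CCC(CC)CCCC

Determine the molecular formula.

C17H32F3NO2

Walk through each heavy atom and fill implicit hydrogens from standard valence (C 4, N 3, O 2, S 2, halogen 1):
  atom 1: F (halogen, monovalent) → 0 H
  atom 2: C, bond orders sum to 4 (valence 4) → 0 H
  atom 3: F (halogen, monovalent) → 0 H
  atom 4: F (halogen, monovalent) → 0 H
  atom 5: C, bond orders sum to 3 (valence 4) → 1 H
  atom 6: C, bond orders sum to 3 (valence 4) → 1 H
  atom 7: N, bond orders sum to 1 (valence 3) → 2 H
  atom 8: C, bond orders sum to 1 (valence 4) → 3 H
  atom 9: C, bond orders sum to 2 (valence 4) → 2 H
  atom 10: C, bond orders sum to 2 (valence 4) → 2 H
  atom 11: C, bond orders sum to 3 (valence 4) → 1 H
  atom 12: C, bond orders sum to 4 (valence 4) → 0 H
  atom 13: O, bond orders sum to 2 (valence 2) → 0 H
  atom 14: O, bond orders sum to 1 (valence 2) → 1 H
  atom 15: C, bond orders sum to 2 (valence 4) → 2 H
  atom 16: C, bond orders sum to 2 (valence 4) → 2 H
  atom 17: C, bond orders sum to 3 (valence 4) → 1 H
  atom 18: C, bond orders sum to 2 (valence 4) → 2 H
  atom 19: C, bond orders sum to 1 (valence 4) → 3 H
  atom 20: C, bond orders sum to 2 (valence 4) → 2 H
  atom 21: C, bond orders sum to 2 (valence 4) → 2 H
  atom 22: C, bond orders sum to 2 (valence 4) → 2 H
  atom 23: C, bond orders sum to 1 (valence 4) → 3 H
Totals → C:17, H:32, F:3, N:1, O:2.
In Hill order: C17H32F3NO2.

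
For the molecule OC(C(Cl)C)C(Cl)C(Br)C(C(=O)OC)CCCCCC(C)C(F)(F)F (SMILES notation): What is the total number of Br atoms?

1

Scan the SMILES for Br atoms (remember two-letter symbols like Cl and Br are single atoms).
Bromine count: 1.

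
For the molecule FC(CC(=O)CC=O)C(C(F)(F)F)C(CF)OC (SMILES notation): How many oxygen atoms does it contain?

Scan the SMILES for O atoms (remember two-letter symbols like Cl and Br are single atoms).
Oxygen count: 3.

3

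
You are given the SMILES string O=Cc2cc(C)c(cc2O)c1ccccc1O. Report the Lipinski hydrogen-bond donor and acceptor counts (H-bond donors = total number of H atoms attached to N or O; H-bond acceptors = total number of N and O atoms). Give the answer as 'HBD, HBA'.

2, 3

Donors: find every N or O and count the H atoms it carries.
  atom 1 (O): bond orders sum to 2 → 0 H
  atom 10 (O): bond orders sum to 1 → 1 H
  atom 17 (O): bond orders sum to 1 → 1 H
Lipinski HBD = 2.
Acceptors: N atoms = 0, O atoms = 3 → HBA = 3.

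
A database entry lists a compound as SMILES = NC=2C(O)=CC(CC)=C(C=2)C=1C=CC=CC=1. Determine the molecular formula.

Walk through each heavy atom and fill implicit hydrogens from standard valence (C 4, N 3, O 2, S 2, halogen 1):
  atom 1: N, bond orders sum to 1 (valence 3) → 2 H
  atom 2: C, bond orders sum to 4 (valence 4) → 0 H
  atom 3: C, bond orders sum to 4 (valence 4) → 0 H
  atom 4: O, bond orders sum to 1 (valence 2) → 1 H
  atom 5: C, bond orders sum to 3 (valence 4) → 1 H
  atom 6: C, bond orders sum to 4 (valence 4) → 0 H
  atom 7: C, bond orders sum to 2 (valence 4) → 2 H
  atom 8: C, bond orders sum to 1 (valence 4) → 3 H
  atom 9: C, bond orders sum to 4 (valence 4) → 0 H
  atom 10: C, bond orders sum to 3 (valence 4) → 1 H
  atom 11: C, bond orders sum to 4 (valence 4) → 0 H
  atom 12: C, bond orders sum to 3 (valence 4) → 1 H
  atom 13: C, bond orders sum to 3 (valence 4) → 1 H
  atom 14: C, bond orders sum to 3 (valence 4) → 1 H
  atom 15: C, bond orders sum to 3 (valence 4) → 1 H
  atom 16: C, bond orders sum to 3 (valence 4) → 1 H
Totals → C:14, H:15, N:1, O:1.
In Hill order: C14H15NO.

C14H15NO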